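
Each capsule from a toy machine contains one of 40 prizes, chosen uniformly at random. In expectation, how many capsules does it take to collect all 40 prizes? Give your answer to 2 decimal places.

The wait to go from k to k+1 distinct prizes is geometric with mean 40/(40-k).
E[T] = 40/40 + 40/39 + 40/38 + ... + 40/2 + 40/1 = 40·H_{40}.
H_{40} = 4.279, so E[T] = 171.142.

171.14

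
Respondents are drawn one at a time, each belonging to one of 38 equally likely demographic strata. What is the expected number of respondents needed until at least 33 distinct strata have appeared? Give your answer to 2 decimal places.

Going from k to k+1 distinct takes a geometric number of respondents with mean 38/(38-k).
Sum over k = 0,...,32: E = 38/38 + 38/37 + 38/36 + ... + 38/7 + 38/6 = 73.894.

73.89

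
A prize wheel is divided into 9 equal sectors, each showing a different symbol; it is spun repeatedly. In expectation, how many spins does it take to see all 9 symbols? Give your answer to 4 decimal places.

After k distinct symbols have appeared, the next spin gives a new one with probability (9-k)/9, so the expected wait for the (k+1)-th is 9/(9-k).
E[T] = 9/9 + 9/8 + 9/7 + ... + 9/2 + 9/1 = 9·H_{9}.
H_{9} = 2.82897, so E[T] = 25.46071.

25.4607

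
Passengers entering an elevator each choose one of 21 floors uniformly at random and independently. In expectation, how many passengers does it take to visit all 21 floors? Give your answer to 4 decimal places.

The wait to go from k to k+1 distinct floors is geometric with mean 21/(21-k).
E[T] = 21/21 + 21/20 + 21/19 + ... + 21/2 + 21/1 = 21·H_{21}.
H_{21} = 3.64536, so E[T] = 76.55253.

76.5525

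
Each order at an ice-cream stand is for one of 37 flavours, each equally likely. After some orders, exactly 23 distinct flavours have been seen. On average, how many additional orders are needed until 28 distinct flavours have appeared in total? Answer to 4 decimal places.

With k distinct flavours already seen, the next new one takes an expected 37/(37-k) orders.
Sum over k = 23,...,27: E = 37/14 + 37/13 + 37/12 + 37/11 + 37/10 = 15.63598.

15.6360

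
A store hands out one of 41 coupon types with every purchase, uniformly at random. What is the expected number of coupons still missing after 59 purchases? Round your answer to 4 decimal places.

For each coupon, P(unseen after 59) = (40/41)^59 = 0.23297.
By linearity of expectation, E[unseen] = 41·(40/41)^59 = 9.55159.

9.5516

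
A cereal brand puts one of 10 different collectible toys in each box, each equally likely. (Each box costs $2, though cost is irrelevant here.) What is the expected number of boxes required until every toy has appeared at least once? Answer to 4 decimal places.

Split into phases: going from k distinct to k+1 distinct takes on average 10/(10-k) boxes.
E[T] = 10/10 + 10/9 + 10/8 + ... + 10/2 + 10/1 = 10·H_{10}.
H_{10} = 2.92897, so E[T] = 29.28968.

29.2897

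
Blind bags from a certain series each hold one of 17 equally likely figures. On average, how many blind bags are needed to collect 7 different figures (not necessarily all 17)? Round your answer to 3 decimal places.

Going from k to k+1 distinct takes a geometric number of blind bags with mean 17/(17-k).
Sum over k = 0,...,6: E = 17/17 + 17/16 + 17/15 + ... + 17/12 + 17/11 = 8.6799.

8.680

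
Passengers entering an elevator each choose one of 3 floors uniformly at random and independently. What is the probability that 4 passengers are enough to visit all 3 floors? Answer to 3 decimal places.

0.444

By inclusion–exclusion over which floors are missing,
P(all seen) = Σ_{j=0}^{3} (-1)^j C(3,j)((3-j)/3)^4
= 1.0000 - 0.5926 + 0.0370 - 0.0000
= 0.4444.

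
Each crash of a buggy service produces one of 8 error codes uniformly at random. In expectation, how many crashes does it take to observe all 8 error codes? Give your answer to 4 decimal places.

21.7429

Split into phases: going from k distinct to k+1 distinct takes on average 8/(8-k) crashes.
E[T] = 8/8 + 8/7 + 8/6 + ... + 8/2 + 8/1 = 8·H_{8}.
H_{8} = 2.71786, so E[T] = 21.74286.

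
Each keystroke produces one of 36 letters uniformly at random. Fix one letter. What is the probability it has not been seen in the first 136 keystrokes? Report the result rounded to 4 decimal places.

On each keystroke the fixed letter fails to appear with probability 35/36.
P(still missing after 136) = (35/36)^136 = 0.02168.

0.0217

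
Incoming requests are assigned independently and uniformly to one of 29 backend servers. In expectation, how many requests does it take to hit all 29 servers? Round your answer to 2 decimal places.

114.89

The wait to go from k to k+1 distinct servers is geometric with mean 29/(29-k).
E[T] = 29/29 + 29/28 + 29/27 + ... + 29/2 + 29/1 = 29·H_{29}.
H_{29} = 3.962, so E[T] = 114.888.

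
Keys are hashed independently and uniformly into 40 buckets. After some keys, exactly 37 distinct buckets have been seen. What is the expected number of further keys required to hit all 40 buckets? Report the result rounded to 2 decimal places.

The wait to go from k to k+1 distinct buckets is geometric with mean 40/(40-k).
Sum over k = 37,...,39: E = 40/3 + 40/2 + 40/1 = 73.333.

73.33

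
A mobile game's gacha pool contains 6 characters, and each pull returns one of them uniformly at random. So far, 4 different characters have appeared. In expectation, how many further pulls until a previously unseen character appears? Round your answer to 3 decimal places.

3.000

Each pull yields a new character with probability (6-4)/6 = 2/6, so the wait is geometric with mean 6/2.
E = 6/2 = 3.0000.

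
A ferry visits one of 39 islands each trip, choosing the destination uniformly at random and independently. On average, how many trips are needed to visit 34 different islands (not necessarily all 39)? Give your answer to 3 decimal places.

Going from k to k+1 distinct takes a geometric number of trips with mean 39/(39-k).
Sum over k = 0,...,33: E = 39/39 + 39/38 + 39/37 + ... + 39/7 + 39/6 = 76.8382.

76.838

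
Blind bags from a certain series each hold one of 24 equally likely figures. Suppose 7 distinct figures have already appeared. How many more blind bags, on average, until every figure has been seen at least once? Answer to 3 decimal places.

82.549

From k distinct to k+1 distinct takes on average 24/(24-k) blind bags.
Sum over k = 7,...,23: E = 24/17 + 24/16 + 24/15 + ... + 24/2 + 24/1 = 82.5493.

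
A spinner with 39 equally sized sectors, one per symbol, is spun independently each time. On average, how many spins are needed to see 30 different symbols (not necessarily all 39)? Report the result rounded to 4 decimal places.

55.5584

Going from k to k+1 distinct takes a geometric number of spins with mean 39/(39-k).
Sum over k = 0,...,29: E = 39/39 + 39/38 + 39/37 + ... + 39/11 + 39/10 = 55.55842.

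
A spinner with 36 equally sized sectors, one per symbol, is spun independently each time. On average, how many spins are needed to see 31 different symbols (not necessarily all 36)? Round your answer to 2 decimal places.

With k distinct symbols already seen, the next new one arrives after an expected 36/(36-k) spins.
Sum over k = 0,...,30: E = 36/36 + 36/35 + 36/34 + ... + 36/7 + 36/6 = 68.084.

68.08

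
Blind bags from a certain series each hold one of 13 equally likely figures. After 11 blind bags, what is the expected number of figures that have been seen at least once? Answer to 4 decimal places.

7.6104

For each figure, P(seen in 11 blind bags) = 1 - (12/13)^11 = 0.58541.
By linearity of expectation, E[distinct seen] = 13·(1 - (12/13)^11) = 7.61035.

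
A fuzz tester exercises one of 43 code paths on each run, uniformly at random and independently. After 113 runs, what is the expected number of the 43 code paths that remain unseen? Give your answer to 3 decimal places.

For each code path, P(unseen after 113) = (42/43)^113 = 0.0700.
By linearity of expectation, E[unseen] = 43·(42/43)^113 = 3.0109.

3.011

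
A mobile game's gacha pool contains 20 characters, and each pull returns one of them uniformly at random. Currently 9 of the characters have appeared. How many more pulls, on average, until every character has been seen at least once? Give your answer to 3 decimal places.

With k distinct characters already seen, the next new one takes an expected 20/(20-k) pulls.
Sum over k = 9,...,19: E = 20/11 + 20/10 + 20/9 + ... + 20/2 + 20/1 = 60.3975.

60.398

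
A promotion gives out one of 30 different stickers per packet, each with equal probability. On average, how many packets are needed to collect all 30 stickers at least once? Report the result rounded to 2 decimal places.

119.85

Split into phases: going from k distinct to k+1 distinct takes on average 30/(30-k) packets.
E[T] = 30/30 + 30/29 + 30/28 + ... + 30/2 + 30/1 = 30·H_{30}.
H_{30} = 3.995, so E[T] = 119.850.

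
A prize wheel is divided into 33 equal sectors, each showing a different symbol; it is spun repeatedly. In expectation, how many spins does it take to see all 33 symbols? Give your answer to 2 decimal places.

134.93

The wait to go from k to k+1 distinct symbols is geometric with mean 33/(33-k).
E[T] = 33/33 + 33/32 + 33/31 + ... + 33/2 + 33/1 = 33·H_{33}.
H_{33} = 4.089, so E[T] = 134.930.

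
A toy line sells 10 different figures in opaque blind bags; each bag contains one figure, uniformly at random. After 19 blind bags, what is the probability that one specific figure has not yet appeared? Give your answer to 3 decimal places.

On each blind bag the fixed figure fails to appear with probability 9/10.
P(still missing after 19) = (9/10)^19 = 0.1351.

0.135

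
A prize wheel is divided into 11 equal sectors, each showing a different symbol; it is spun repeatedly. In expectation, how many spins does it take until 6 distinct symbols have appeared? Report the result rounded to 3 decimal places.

8.102

Going from k to k+1 distinct takes a geometric number of spins with mean 11/(11-k).
Sum over k = 0,...,5: E = 11/11 + 11/10 + 11/9 + 11/8 + 11/7 + 11/6 = 8.1020.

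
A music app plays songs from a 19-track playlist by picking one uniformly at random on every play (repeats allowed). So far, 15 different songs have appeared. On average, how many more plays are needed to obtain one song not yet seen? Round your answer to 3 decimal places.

Each play yields a new song with probability (19-15)/19 = 4/19, so the wait is geometric with mean 19/4.
E = 19/4 = 4.7500.

4.750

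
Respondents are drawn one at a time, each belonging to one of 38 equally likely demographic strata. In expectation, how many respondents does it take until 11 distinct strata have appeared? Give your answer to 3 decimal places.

Going from k to k+1 distinct takes a geometric number of respondents with mean 38/(38-k).
Sum over k = 0,...,10: E = 38/38 + 38/37 + 38/36 + ... + 38/29 + 38/28 = 12.7849.

12.785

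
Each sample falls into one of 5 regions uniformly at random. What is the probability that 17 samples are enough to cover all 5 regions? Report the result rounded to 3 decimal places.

0.889

Let A_i be the event that region i is missing after 17 samples. By inclusion–exclusion on the A_i,
P(all seen) = Σ_{j=0}^{5} (-1)^j C(5,j)((5-j)/5)^17
= 1.0000 - 0.1126 + 0.0017 - 0.0000 + 0.0000 - 0.0000
= 0.8891.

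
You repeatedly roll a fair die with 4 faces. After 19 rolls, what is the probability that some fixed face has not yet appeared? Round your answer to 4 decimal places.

On each roll the fixed face fails to appear with probability 3/4.
P(still missing after 19) = (3/4)^19 = 0.00423.

0.0042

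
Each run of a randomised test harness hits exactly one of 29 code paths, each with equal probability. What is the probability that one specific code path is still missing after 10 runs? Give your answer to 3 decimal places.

0.704

On each run the fixed code path fails to appear with probability 28/29.
P(still missing after 10) = (28/29)^10 = 0.7040.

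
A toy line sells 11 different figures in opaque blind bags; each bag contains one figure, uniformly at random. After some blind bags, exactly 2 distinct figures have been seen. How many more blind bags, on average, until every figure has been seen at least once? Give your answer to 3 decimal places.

From k distinct to k+1 distinct takes on average 11/(11-k) blind bags.
Sum over k = 2,...,10: E = 11/9 + 11/8 + 11/7 + ... + 11/2 + 11/1 = 31.1187.

31.119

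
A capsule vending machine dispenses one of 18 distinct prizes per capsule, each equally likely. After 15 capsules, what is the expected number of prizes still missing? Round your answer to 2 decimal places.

7.64

For each prize, P(unseen after 15) = (17/18)^15 = 0.424.
By linearity of expectation, E[unseen] = 18·(17/18)^15 = 7.637.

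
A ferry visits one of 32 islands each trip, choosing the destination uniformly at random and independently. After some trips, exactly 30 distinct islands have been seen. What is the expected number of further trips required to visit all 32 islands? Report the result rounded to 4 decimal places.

48.0000

With k distinct islands already seen, the next new one takes an expected 32/(32-k) trips.
Sum over k = 30,...,31: E = 32/2 + 32/1 = 48.00000.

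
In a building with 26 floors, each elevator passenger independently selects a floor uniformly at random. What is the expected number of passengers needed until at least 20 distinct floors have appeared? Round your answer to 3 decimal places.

36.515

Going from k to k+1 distinct takes a geometric number of passengers with mean 26/(26-k).
Sum over k = 0,...,19: E = 26/26 + 26/25 + 26/24 + ... + 26/8 + 26/7 = 36.5149.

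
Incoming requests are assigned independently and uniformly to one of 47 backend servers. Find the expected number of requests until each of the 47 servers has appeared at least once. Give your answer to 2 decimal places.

208.58

Split into phases: going from k distinct to k+1 distinct takes on average 47/(47-k) requests.
E[T] = 47/47 + 47/46 + 47/45 + ... + 47/2 + 47/1 = 47·H_{47}.
H_{47} = 4.438, so E[T] = 208.584.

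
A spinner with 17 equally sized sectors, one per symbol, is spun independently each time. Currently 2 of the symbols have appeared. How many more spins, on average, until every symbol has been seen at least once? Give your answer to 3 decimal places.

56.410

With k distinct symbols already seen, the next new one takes an expected 17/(17-k) spins.
Sum over k = 2,...,16: E = 17/15 + 17/14 + 17/13 + ... + 17/2 + 17/1 = 56.4099.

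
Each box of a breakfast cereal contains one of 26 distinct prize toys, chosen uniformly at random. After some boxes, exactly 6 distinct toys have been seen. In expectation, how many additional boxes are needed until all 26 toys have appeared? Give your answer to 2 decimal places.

93.54

The wait to go from k to k+1 distinct toys is geometric with mean 26/(26-k).
Sum over k = 6,...,25: E = 26/20 + 26/19 + 26/18 + ... + 26/2 + 26/1 = 93.541.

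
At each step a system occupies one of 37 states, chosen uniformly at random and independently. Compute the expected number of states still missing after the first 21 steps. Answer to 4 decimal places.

For each state, P(unseen after 21) = (36/37)^21 = 0.56249.
By linearity of expectation, E[unseen] = 37·(36/37)^21 = 20.81220.

20.8122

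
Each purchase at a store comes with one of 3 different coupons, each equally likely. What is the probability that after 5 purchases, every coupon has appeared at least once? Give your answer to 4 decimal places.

0.6173

By inclusion–exclusion over which coupons are missing,
P(all seen) = Σ_{j=0}^{3} (-1)^j C(3,j)((3-j)/3)^5
= 1.00000 - 0.39506 + 0.01235 - 0.00000
= 0.61728.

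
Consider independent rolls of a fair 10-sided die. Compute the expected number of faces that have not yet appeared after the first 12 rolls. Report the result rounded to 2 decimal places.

2.82

For each face, P(unseen after 12) = (9/10)^12 = 0.282.
By linearity of expectation, E[unseen] = 10·(9/10)^12 = 2.824.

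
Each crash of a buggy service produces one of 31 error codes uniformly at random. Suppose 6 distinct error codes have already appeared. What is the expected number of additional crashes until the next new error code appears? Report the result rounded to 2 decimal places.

The number of crashes until the next new error code is geometric with success probability 25/31, so its mean is 31/25.
E = 31/25 = 1.240.

1.24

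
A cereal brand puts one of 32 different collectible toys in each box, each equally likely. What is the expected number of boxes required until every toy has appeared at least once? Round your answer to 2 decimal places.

Split into phases: going from k distinct to k+1 distinct takes on average 32/(32-k) boxes.
E[T] = 32/32 + 32/31 + 32/30 + ... + 32/2 + 32/1 = 32·H_{32}.
H_{32} = 4.058, so E[T] = 129.872.

129.87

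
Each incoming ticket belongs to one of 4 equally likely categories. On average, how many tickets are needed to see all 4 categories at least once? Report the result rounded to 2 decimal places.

8.33

Split into phases: going from k distinct to k+1 distinct takes on average 4/(4-k) tickets.
E[T] = 4/4 + 4/3 + 4/2 + 4/1 = 4·H_{4}.
H_{4} = 2.083, so E[T] = 8.333.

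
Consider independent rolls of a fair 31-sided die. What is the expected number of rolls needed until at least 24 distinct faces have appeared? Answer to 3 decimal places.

44.466

Going from k to k+1 distinct takes a geometric number of rolls with mean 31/(31-k).
Sum over k = 0,...,23: E = 31/31 + 31/30 + 31/29 + ... + 31/9 + 31/8 = 44.4660.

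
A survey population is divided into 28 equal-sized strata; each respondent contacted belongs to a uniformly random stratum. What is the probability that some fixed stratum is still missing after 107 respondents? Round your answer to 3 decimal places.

0.020

On each respondent the fixed stratum fails to appear with probability 27/28.
P(still missing after 107) = (27/28)^107 = 0.0204.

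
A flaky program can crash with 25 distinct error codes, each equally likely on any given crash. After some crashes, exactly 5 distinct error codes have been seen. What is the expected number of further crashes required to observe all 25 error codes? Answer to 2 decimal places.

With k distinct error codes already seen, the next new one takes an expected 25/(25-k) crashes.
Sum over k = 5,...,24: E = 25/20 + 25/19 + 25/18 + ... + 25/2 + 25/1 = 89.943.

89.94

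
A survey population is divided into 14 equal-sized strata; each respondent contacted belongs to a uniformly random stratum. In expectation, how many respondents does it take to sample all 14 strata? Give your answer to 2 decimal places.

Split into phases: going from k distinct to k+1 distinct takes on average 14/(14-k) respondents.
E[T] = 14/14 + 14/13 + 14/12 + ... + 14/2 + 14/1 = 14·H_{14}.
H_{14} = 3.252, so E[T] = 45.522.

45.52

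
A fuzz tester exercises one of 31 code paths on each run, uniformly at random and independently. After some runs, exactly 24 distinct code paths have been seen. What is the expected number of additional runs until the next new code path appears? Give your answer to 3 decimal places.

Each run yields a new code path with probability (31-24)/31 = 7/31, so the wait is geometric with mean 31/7.
E = 31/7 = 4.4286.

4.429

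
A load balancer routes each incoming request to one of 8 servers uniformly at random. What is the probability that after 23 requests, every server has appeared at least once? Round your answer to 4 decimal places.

0.6654

Let A_i be the event that server i is missing after 23 requests. By inclusion–exclusion on the A_i,
P(all seen) = Σ_{j=0}^{8} (-1)^j C(8,j)((8-j)/8)^23
= 1.00000 - 0.37092 + 0.03746 - 0.00113 + 0.00001 - 0.00000 + 0.00000 - 0.00000 + 0.00000
= 0.66542.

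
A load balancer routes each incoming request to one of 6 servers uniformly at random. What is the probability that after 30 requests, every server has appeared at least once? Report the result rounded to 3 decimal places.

Let A_i be the event that server i is missing after 30 requests. By inclusion–exclusion on the A_i,
P(all seen) = Σ_{j=0}^{6} (-1)^j C(6,j)((6-j)/6)^30
= 1.0000 - 0.0253 + 0.0001 - 0.0000 + 0.0000 - 0.0000 + 0.0000
= 0.9748.

0.975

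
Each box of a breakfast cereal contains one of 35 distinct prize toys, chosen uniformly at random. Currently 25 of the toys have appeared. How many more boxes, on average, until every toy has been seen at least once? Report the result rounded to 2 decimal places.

From k distinct to k+1 distinct takes on average 35/(35-k) boxes.
Sum over k = 25,...,34: E = 35/10 + 35/9 + 35/8 + ... + 35/2 + 35/1 = 102.514.

102.51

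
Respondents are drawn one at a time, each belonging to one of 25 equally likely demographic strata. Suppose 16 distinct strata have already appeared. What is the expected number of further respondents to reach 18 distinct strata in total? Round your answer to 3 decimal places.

From k distinct to k+1 distinct takes on average 25/(25-k) respondents.
Sum over k = 16,...,17: E = 25/9 + 25/8 = 5.9028.

5.903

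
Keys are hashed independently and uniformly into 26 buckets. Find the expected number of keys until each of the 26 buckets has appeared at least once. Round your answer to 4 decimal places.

After k distinct buckets have appeared, the next key gives a new one with probability (26-k)/26, so the expected wait for the (k+1)-th is 26/(26-k).
E[T] = 26/26 + 26/25 + 26/24 + ... + 26/2 + 26/1 = 26·H_{26}.
H_{26} = 3.85442, so E[T] = 100.21491.

100.2149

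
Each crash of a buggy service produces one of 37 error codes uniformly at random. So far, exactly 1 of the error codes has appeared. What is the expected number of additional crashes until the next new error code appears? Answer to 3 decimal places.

1.028

The number of crashes until the next new error code is geometric with success probability 36/37, so its mean is 37/36.
E = 37/36 = 1.0278.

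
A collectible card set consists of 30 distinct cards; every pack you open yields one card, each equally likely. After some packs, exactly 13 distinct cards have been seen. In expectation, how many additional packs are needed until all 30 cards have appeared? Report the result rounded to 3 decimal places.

With k distinct cards already seen, the next new one takes an expected 30/(30-k) packs.
Sum over k = 13,...,29: E = 30/17 + 30/16 + 30/15 + ... + 30/2 + 30/1 = 103.1866.

103.187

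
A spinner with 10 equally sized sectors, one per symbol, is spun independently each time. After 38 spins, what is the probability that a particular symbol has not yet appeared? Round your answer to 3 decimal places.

On each spin the fixed symbol fails to appear with probability 9/10.
P(still missing after 38) = (9/10)^38 = 0.0182.

0.018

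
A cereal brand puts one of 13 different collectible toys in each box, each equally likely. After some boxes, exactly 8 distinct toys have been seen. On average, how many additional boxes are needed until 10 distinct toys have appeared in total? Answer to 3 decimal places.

5.850

From k distinct to k+1 distinct takes on average 13/(13-k) boxes.
Sum over k = 8,...,9: E = 13/5 + 13/4 = 5.8500.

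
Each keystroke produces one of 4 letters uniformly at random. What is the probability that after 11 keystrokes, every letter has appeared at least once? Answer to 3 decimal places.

By inclusion–exclusion over which letters are missing,
P(all seen) = Σ_{j=0}^{4} (-1)^j C(4,j)((4-j)/4)^11
= 1.0000 - 0.1689 + 0.0029 - 0.0000 + 0.0000
= 0.8340.

0.834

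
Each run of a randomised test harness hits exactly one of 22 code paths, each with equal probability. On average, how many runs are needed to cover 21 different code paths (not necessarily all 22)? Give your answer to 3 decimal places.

With k distinct code paths already seen, the next new one arrives after an expected 22/(22-k) runs.
Sum over k = 0,...,20: E = 22/22 + 22/21 + 22/20 + ... + 22/3 + 22/2 = 59.1979.

59.198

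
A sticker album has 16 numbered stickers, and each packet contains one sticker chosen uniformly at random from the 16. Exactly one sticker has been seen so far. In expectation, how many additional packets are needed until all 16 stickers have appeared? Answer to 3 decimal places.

53.092

With k distinct stickers already seen, the next new one takes an expected 16/(16-k) packets.
Sum over k = 1,...,15: E = 16/15 + 16/14 + 16/13 + ... + 16/2 + 16/1 = 53.0917.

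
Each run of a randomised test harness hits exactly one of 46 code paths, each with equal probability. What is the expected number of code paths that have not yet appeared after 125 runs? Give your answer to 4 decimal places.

2.9484

For each code path, P(unseen after 125) = (45/46)^125 = 0.06410.
By linearity of expectation, E[unseen] = 46·(45/46)^125 = 2.94845.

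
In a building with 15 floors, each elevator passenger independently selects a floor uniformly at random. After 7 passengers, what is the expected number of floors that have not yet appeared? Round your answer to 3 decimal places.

For each floor, P(unseen after 7) = (14/15)^7 = 0.6170.
By linearity of expectation, E[unseen] = 15·(14/15)^7 = 9.2544.

9.254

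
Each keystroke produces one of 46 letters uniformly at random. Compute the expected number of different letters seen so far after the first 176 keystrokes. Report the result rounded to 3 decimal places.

For each letter, P(seen in 176 keystrokes) = 1 - (45/46)^176 = 0.9791.
By linearity of expectation, E[distinct seen] = 46·(1 - (45/46)^176) = 45.0389.

45.039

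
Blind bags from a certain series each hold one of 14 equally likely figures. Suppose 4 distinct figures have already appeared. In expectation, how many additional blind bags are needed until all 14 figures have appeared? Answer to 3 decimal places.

The wait to go from k to k+1 distinct figures is geometric with mean 14/(14-k).
Sum over k = 4,...,13: E = 14/10 + 14/9 + 14/8 + ... + 14/2 + 14/1 = 41.0056.

41.006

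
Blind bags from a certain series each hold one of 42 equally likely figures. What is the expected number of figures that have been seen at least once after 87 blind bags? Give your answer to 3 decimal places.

36.839

For each figure, P(seen in 87 blind bags) = 1 - (41/42)^87 = 0.8771.
By linearity of expectation, E[distinct seen] = 42·(1 - (41/42)^87) = 36.8387.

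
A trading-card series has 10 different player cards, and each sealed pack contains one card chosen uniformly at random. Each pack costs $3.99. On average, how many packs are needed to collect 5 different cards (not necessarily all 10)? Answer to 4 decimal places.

6.4563

With k distinct cards already seen, the next new one arrives after an expected 10/(10-k) packs.
Sum over k = 0,...,4: E = 10/10 + 10/9 + 10/8 + 10/7 + 10/6 = 6.45635.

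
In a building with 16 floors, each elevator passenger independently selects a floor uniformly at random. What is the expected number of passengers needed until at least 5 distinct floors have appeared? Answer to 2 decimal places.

With k distinct floors already seen, the next new one arrives after an expected 16/(16-k) passengers.
Sum over k = 0,...,4: E = 16/16 + 16/15 + 16/14 + 16/13 + 16/12 = 5.774.

5.77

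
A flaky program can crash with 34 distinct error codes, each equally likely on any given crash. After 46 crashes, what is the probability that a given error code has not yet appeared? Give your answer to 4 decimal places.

Each crash misses the fixed error code with probability (34-1)/34 = 33/34, independently.
P(still missing after 46) = (33/34)^46 = 0.25329.

0.2533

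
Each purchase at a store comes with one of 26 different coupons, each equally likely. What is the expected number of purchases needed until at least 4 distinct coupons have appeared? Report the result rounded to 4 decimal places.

Going from k to k+1 distinct takes a geometric number of purchases with mean 26/(26-k).
Sum over k = 0,...,3: E = 26/26 + 26/25 + 26/24 + 26/23 = 4.25377.

4.2538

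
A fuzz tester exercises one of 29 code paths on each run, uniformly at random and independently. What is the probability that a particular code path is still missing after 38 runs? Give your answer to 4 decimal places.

0.2636

Each run misses the fixed code path with probability (29-1)/29 = 28/29, independently.
P(still missing after 38) = (28/29)^38 = 0.26356.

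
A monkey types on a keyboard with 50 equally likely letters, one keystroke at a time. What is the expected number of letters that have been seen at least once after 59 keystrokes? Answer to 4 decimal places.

34.8187

For each letter, P(seen in 59 keystrokes) = 1 - (49/50)^59 = 0.69637.
By linearity of expectation, E[distinct seen] = 50·(1 - (49/50)^59) = 34.81872.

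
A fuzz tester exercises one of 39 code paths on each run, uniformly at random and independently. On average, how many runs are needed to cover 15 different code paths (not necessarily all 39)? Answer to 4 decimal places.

Going from k to k+1 distinct takes a geometric number of runs with mean 39/(39-k).
Sum over k = 0,...,14: E = 39/39 + 39/38 + 39/37 + ... + 39/26 + 39/25 = 18.62581.

18.6258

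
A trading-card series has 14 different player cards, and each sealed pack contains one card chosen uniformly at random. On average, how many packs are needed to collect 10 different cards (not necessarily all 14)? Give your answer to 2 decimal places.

With k distinct cards already seen, the next new one arrives after an expected 14/(14-k) packs.
Sum over k = 0,...,9: E = 14/14 + 14/13 + 14/12 + ... + 14/6 + 14/5 = 16.355.

16.36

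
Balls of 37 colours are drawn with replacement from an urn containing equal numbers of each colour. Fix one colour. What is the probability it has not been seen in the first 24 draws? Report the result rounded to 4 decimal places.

0.5181

Each draw misses the fixed colour with probability (37-1)/37 = 36/37, independently.
P(still missing after 24) = (36/37)^24 = 0.51811.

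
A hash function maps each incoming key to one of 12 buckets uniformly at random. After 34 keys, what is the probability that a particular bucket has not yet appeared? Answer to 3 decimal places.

0.052

Each key misses the fixed bucket with probability (12-1)/12 = 11/12, independently.
P(still missing after 34) = (11/12)^34 = 0.0519.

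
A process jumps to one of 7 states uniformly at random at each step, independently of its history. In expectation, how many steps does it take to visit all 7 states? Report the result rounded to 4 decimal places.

The wait to go from k to k+1 distinct states is geometric with mean 7/(7-k).
E[T] = 7/7 + 7/6 + 7/5 + ... + 7/2 + 7/1 = 7·H_{7}.
H_{7} = 2.59286, so E[T] = 18.15000.

18.1500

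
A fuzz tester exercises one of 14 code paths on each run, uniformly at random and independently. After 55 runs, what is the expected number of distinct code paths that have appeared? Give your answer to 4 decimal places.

For each code path, P(seen in 55 runs) = 1 - (13/14)^55 = 0.98302.
By linearity of expectation, E[distinct seen] = 14·(1 - (13/14)^55) = 13.76233.

13.7623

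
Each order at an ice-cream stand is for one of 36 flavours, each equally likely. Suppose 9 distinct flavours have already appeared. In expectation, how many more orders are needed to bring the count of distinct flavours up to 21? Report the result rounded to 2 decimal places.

20.64

From k distinct to k+1 distinct takes on average 36/(36-k) orders.
Sum over k = 9,...,20: E = 36/27 + 36/26 + 36/25 + ... + 36/17 + 36/16 = 20.636.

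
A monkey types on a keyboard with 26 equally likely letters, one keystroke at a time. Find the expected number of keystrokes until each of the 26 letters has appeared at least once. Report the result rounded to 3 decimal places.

Split into phases: going from k distinct to k+1 distinct takes on average 26/(26-k) keystrokes.
E[T] = 26/26 + 26/25 + 26/24 + ... + 26/2 + 26/1 = 26·H_{26}.
H_{26} = 3.8544, so E[T] = 100.2149.

100.215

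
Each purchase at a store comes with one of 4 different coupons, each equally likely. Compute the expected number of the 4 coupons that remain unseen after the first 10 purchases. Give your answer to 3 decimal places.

For each coupon, P(unseen after 10) = (3/4)^10 = 0.0563.
By linearity of expectation, E[unseen] = 4·(3/4)^10 = 0.2253.

0.225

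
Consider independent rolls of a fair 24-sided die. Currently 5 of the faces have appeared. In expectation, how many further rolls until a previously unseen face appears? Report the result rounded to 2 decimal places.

The number of rolls until the next new face is geometric with success probability 19/24, so its mean is 24/19.
E = 24/19 = 1.263.

1.26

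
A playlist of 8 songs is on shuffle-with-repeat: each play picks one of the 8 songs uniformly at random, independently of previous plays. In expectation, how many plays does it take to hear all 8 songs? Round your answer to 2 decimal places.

Split into phases: going from k distinct to k+1 distinct takes on average 8/(8-k) plays.
E[T] = 8/8 + 8/7 + 8/6 + ... + 8/2 + 8/1 = 8·H_{8}.
H_{8} = 2.718, so E[T] = 21.743.

21.74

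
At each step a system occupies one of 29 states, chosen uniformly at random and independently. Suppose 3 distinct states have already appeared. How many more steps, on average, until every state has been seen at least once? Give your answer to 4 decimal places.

111.7782

The wait to go from k to k+1 distinct states is geometric with mean 29/(29-k).
Sum over k = 3,...,28: E = 29/26 + 29/25 + 29/24 + ... + 29/2 + 29/1 = 111.77817.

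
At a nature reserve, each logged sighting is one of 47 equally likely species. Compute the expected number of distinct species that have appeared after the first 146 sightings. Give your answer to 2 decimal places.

For each species, P(seen in 146 sightings) = 1 - (46/47)^146 = 0.957.
By linearity of expectation, E[distinct seen] = 47·(1 - (46/47)^146) = 44.966.

44.97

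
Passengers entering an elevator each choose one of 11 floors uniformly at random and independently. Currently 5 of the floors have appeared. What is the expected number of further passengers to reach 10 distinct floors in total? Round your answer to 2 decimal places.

With k distinct floors already seen, the next new one takes an expected 11/(11-k) passengers.
Sum over k = 5,...,9: E = 11/6 + 11/5 + 11/4 + 11/3 + 11/2 = 15.950.

15.95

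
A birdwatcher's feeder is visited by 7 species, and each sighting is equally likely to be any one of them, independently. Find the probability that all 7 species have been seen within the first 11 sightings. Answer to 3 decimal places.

0.163

By inclusion–exclusion over which species are missing,
P(all seen) = Σ_{j=0}^{7} (-1)^j C(7,j)((7-j)/7)^11
= 1.0000 - 1.2843 + 0.5186 - 0.0742 + 0.0031 - 0.0000 + 0.0000 - 0.0000
= 0.1631.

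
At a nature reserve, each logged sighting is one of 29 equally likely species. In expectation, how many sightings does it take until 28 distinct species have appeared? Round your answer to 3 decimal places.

85.888

Going from k to k+1 distinct takes a geometric number of sightings with mean 29/(29-k).
Sum over k = 0,...,27: E = 29/29 + 29/28 + 29/27 + ... + 29/3 + 29/2 = 85.8880.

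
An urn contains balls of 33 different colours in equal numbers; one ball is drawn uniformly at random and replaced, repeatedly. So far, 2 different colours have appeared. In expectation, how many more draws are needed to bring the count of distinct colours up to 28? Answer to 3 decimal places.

The wait to go from k to k+1 distinct colours is geometric with mean 33/(33-k).
Sum over k = 2,...,27: E = 33/31 + 33/30 + 33/29 + ... + 33/7 + 33/6 = 57.5491.

57.549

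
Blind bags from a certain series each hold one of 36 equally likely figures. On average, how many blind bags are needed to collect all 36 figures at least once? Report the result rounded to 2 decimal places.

150.28

After k distinct figures have appeared, the next blind bag gives a new one with probability (36-k)/36, so the expected wait for the (k+1)-th is 36/(36-k).
E[T] = 36/36 + 36/35 + 36/34 + ... + 36/2 + 36/1 = 36·H_{36}.
H_{36} = 4.175, so E[T] = 150.284.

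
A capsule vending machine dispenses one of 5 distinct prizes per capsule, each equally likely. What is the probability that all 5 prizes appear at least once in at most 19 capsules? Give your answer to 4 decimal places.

Let A_i be the event that prize i is missing after 19 capsules. By inclusion–exclusion on the A_i,
P(all seen) = Σ_{j=0}^{5} (-1)^j C(5,j)((5-j)/5)^19
= 1.00000 - 0.07206 + 0.00061 - 0.00000 + 0.00000 - 0.00000
= 0.92855.

0.9286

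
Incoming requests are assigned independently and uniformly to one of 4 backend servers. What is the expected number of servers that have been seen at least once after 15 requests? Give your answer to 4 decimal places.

3.9465

For each server, P(seen in 15 requests) = 1 - (3/4)^15 = 0.98664.
By linearity of expectation, E[distinct seen] = 4·(1 - (3/4)^15) = 3.94655.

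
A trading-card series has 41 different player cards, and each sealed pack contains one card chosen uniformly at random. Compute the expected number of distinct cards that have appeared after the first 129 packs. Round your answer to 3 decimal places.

39.304

For each card, P(seen in 129 packs) = 1 - (40/41)^129 = 0.9586.
By linearity of expectation, E[distinct seen] = 41·(1 - (40/41)^129) = 39.3041.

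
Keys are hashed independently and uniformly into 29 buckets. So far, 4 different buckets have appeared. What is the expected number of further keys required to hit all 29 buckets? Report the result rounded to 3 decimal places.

110.663

With k distinct buckets already seen, the next new one takes an expected 29/(29-k) keys.
Sum over k = 4,...,28: E = 29/25 + 29/24 + 29/23 + ... + 29/2 + 29/1 = 110.6628.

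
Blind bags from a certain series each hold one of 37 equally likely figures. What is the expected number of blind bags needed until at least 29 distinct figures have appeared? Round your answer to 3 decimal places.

With k distinct figures already seen, the next new one arrives after an expected 37/(37-k) blind bags.
Sum over k = 0,...,28: E = 37/37 + 37/36 + 37/35 + ... + 37/10 + 37/9 = 54.8980.

54.898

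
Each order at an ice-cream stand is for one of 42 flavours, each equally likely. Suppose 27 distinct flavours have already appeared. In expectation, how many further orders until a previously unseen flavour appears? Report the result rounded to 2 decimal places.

2.80

The number of orders until the next new flavour is geometric with success probability 15/42, so its mean is 42/15.
E = 42/15 = 2.800.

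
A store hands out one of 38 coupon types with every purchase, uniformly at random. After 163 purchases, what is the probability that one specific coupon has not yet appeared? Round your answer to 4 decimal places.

0.0129

On each purchase the fixed coupon fails to appear with probability 37/38.
P(still missing after 163) = (37/38)^163 = 0.01295.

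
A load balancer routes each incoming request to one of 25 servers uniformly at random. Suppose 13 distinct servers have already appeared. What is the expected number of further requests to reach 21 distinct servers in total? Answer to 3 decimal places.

25.497

From k distinct to k+1 distinct takes on average 25/(25-k) requests.
Sum over k = 13,...,20: E = 25/12 + 25/11 + 25/10 + ... + 25/6 + 25/5 = 25.4969.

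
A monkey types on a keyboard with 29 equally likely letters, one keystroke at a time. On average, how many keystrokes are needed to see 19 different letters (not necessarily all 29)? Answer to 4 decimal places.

With k distinct letters already seen, the next new one arrives after an expected 29/(29-k) keystrokes.
Sum over k = 0,...,18: E = 29/29 + 29/28 + 29/27 + ... + 29/12 + 29/11 = 29.94788.

29.9479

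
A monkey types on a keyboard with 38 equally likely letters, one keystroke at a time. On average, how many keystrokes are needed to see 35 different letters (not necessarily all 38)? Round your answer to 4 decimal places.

Going from k to k+1 distinct takes a geometric number of keystrokes with mean 38/(38-k).
Sum over k = 0,...,34: E = 38/38 + 38/37 + 38/36 + ... + 38/5 + 38/4 = 90.99361.

90.9936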